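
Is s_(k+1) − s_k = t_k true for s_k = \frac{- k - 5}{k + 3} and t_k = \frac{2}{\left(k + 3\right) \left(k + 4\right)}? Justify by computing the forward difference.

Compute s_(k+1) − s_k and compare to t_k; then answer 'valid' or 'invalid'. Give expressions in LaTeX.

s_(k+1) = (-k - 6)/(k + 4)
s_(k+1) − s_k = 2/(k**2 + 7*k + 12)
(s_(k+1) − s_k) − t_k = 0

Valid: the claim telescopes to t_k.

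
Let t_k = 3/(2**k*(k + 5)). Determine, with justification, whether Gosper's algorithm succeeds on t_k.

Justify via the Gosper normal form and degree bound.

No — negative degree bound, so no certificate f.

Compute t_(k+1)/t_k: get (k + 5)/(2*(k + 6)).
Normal form (A,B,C) = (k/2 + 5/2, k + 6, 1).
Key eq: (k/2 + 5/2)·f(k+1) = (k + 5)·f(k) + (1).
d = -1 from the (1,1,0) case.
Negative degree bound (-1): no f exists, t_k not Gosper-summable.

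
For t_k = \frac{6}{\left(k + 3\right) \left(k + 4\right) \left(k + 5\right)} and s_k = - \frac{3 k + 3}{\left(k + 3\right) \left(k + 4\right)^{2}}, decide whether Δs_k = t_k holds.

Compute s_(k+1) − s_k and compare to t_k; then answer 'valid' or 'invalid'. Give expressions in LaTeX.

s_(k+1) = 3*(-k - 2)/((k + 4)*(k + 5)**2)
s_(k+1) − s_k = 3*(2*k**2 + 9*k + 1)/(k**5 + 21*k**4 + 175*k**3 + 723*k**2 + 1480*k + 1200)
(s_(k+1) − s_k) − t_k = 9*(-3*k - 13)/(k**5 + 21*k**4 + 175*k**3 + 723*k**2 + 1480*k + 1200)

Invalid: residual \frac{9 \left(- 3 k - 13\right)}{k^{5} + 21 k^{4} + 175 k^{3} + 723 k^{2} + 1480 k + 1200} ≠ 0.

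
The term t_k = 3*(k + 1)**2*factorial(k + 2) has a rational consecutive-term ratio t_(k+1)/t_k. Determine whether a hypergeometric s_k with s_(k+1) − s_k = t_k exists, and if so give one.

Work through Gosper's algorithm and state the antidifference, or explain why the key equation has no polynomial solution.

s_k = 3*(k - 1)*factorial(k + 2)

Ratio r(k) = (k + 2)**2*(k + 3)/(k + 1)**2.
Normal form (A,B,C) = (k + 3, 1, k**2 + 2*k + 1).
f must satisfy (k + 3)·f(k+1) − (1)·f(k) = k**2 + 2*k + 1.
Degrees (1,0,2) ⇒ d ≤ 1.
A polynomial solution: f(k) = k - 1.
Get s_k = R·t_k = 3*(k - 1)*factorial(k + 2) with R(k) = B(k−1)f(k)/C(k) = (k - 1)/(k + 1)**2.
Check: Δs_k = 3*(k + 1)**2*factorial(k + 2). ✓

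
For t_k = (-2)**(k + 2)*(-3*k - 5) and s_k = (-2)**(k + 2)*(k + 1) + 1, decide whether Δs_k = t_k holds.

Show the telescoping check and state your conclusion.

valid; difference matches t_k

s_(k+1) = (-2)**(k + 3)*(k + 2) + 1
s_(k+1) − s_k = (-2)**(k + 2)*(-3*k - 5)
(s_(k+1) − s_k) − t_k = 0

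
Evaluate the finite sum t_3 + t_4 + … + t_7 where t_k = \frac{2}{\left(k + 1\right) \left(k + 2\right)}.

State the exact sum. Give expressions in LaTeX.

t_(k+1)/t_k = (k + 1)/(k + 3).
A = k + 1, B = k + 3, C = 1.
Solve (k + 1)·f(k+1) − (k + 2)·f(k) = 1.
From deg A=1, deg B=1, deg C=0: d=1.
Solving with deg f ≤ 1: f(k) = k.
So s_k = (B(k−1)f/C)·t_k = (k*(k + 2))·t_k = 2*k/(k + 1).
Δs = 2/(k**2 + 3*k + 2), as required.
Sum = s_(8) − s_(3); s_(8) = 16/9, s_(3) = 3/2 ⇒ 5/18.

Σ = 5/18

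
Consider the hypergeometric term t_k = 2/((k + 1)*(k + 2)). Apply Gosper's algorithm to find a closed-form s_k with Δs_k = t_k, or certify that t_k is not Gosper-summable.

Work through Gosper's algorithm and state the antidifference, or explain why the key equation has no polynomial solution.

s_k = 2*k/(k + 1)

r(k) = (k + 1)/(k + 3) after simplifying.
Factor: A=k + 1; B=k + 3; C=1.
Need (k + 1)·f(k+1) − (k + 2)·f(k) = 1.
d = 1 from the (1,1,0) case.
Solving with deg f ≤ 1: f(k) = k.
Then R = B(k−1)f/C = k*(k + 2), so s_k = R(k)·t_k = 2*k/(k + 1).
s_(k+1) − s_k = 2/(k**2 + 3*k + 2) = t_k.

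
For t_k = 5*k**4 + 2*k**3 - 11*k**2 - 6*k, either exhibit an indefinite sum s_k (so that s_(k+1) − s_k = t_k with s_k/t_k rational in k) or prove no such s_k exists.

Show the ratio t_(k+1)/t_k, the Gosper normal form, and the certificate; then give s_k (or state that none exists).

Step 1: r(k) = (5*k**4 + 22*k**3 + 25*k**2 - 2*k - 10)/(k*(5*k**3 + 2*k**2 - 11*k - 6)).
A = 1, B = 1, C = k**4 + 2*k**3/5 - 11*k**2/5 - 6*k/5.
Key eq: (1)·f(k+1) = (1)·f(k) + (k**4 + 2*k**3/5 - 11*k**2/5 - 6*k/5).
From deg A=0, deg B=0, deg C=4: d=5.
Match coefficients ⇒ f(k) = k*(k - 1)*(k**3 - k**2 - 4*k - 1)/5.
Certificate R = B(k−1)f/C = (k - 1)*(k**3 - k**2 - 4*k - 1)/(5*k**3 + 2*k**2 - 11*k - 6) gives s_k = k*(k**4 - 2*k**3 - 3*k**2 + 3*k + 1).
Check: Δs_k = k*(5*k**3 + 2*k**2 - 11*k - 6). ✓

s_k = k*(k**4 - 2*k**3 - 3*k**2 + 3*k + 1)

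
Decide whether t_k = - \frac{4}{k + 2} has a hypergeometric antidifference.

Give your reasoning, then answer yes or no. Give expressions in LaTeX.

No — t_k has no hypergeometric antidifference.

r(k) = (k + 2)/(k + 3) after simplifying.
A = k + 2, B = k + 3, C = 1.
Need (k + 2)·f(k+1) − (k + 2)·f(k) = 1.
Bound: deg f ≤ 0.
Put f(k) = c0: A·f(k+1) − B(k−1)·f(k) − C = -1; need -1 = 0 — inconsistent ⇒ no f, not summable.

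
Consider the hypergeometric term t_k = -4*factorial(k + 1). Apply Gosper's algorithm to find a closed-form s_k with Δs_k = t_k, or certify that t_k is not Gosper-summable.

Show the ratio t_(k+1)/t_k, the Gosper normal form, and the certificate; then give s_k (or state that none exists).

no hypergeometric antidifference exists

The ratio is k + 2.
A = k + 2, B = 1, C = 1.
Need (k + 2)·f(k+1) − (1)·f(k) = 1.
Degrees (1,0,0) ⇒ d ≤ -1.
Negative degree bound (-1): no f exists, t_k not Gosper-summable.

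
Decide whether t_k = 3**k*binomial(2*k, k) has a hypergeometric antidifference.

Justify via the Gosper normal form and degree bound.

The ratio is 6*(2*k + 1)/(k + 1).
Factor: A=12*k + 6; B=k + 1; C=1.
Solve (12*k + 6)·f(k+1) − (k)·f(k) = 1.
deg f ≤ -1 (via 1,1,0).
Negative degree bound (-1): no f exists, t_k not Gosper-summable.

No — key equation has no polynomial f.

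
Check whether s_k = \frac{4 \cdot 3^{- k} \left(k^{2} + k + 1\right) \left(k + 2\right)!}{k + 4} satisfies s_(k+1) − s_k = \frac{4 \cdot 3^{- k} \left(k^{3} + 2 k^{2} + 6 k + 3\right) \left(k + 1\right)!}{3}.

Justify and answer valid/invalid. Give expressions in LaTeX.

s_(k+1) = 4*(k**2 + 3*k + 3)*factorial(k + 3)/(3*3**k*(k + 5))
s_(k+1) − s_k = 4*(k**4 + 7*k**3 + 18*k**2 + 39*k + 21)*factorial(k + 2)/(3*3**k*(k + 4)*(k + 5))
(s_(k+1) − s_k) − t_k = -8*(k**4 + 6*k**3 + 11*k**2 + 24*k + 9)*factorial(k + 1)/(3*3**k*(k + 4)*(k + 5))

Invalid: residual - \frac{8 \cdot 3^{- k} \left(k^{4} + 6 k^{3} + 11 k^{2} + 24 k + 9\right) \left(k + 1\right)!}{3 \left(k + 4\right) \left(k + 5\right)} ≠ 0.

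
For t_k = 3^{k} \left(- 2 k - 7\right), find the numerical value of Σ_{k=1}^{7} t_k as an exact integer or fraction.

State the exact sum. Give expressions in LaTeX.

Step 1: r(k) = 3*(2*k + 9)/(2*k + 7).
So A=3 and B=1, with C=k + 7/2.
Key eq: (3)·f(k+1) = (1)·f(k) + (k + 7/2).
From deg A=0, deg B=0, deg C=1: d=1.
Coefficient equations give f(k) = (k + 2)/2.
So s_k = (B(k−1)f/C)·t_k = ((k + 2)/(2*k + 7))·t_k = 3**k*(-k - 2).
s_(k+1) − s_k = 3**k*(-2*k - 7) = t_k.
Sum = s_(8) − s_(1); s_(8) = -65610, s_(1) = -9 ⇒ -65601.

Σ = -65601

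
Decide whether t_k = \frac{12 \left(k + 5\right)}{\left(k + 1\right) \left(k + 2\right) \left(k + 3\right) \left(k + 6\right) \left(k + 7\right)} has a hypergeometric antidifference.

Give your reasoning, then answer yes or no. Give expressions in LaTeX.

Compute t_(k+1)/t_k: get (k + 1)*(k + 6)**2/((k + 4)*(k + 5)*(k + 8)).
Take A(k)=k + 1, B(k)=k + 8, C(k)=k**3 + 14*k**2 + 65*k + 100.
Need (k + 1)·f(k+1) − (k + 7)·f(k) = k**3 + 14*k**2 + 65*k + 100.
Degrees (1,1,3) ⇒ d ≤ 6.
Solve for f: f(k) = k*(k + 3)*(k + 4)**2*(k + 5)**2/36 (degree 6 ≤ 6).
Then R = B(k−1)f/C = k*(k + 3)*(k + 4)*(k + 7)/36, so s_k = R(k)·t_k = k*(k**2 + 9*k + 20)/(3*(k**3 + 9*k**2 + 20*k + 12)).
Verify: 12*(k + 5)/(k**5 + 19*k**4 + 131*k**3 + 401*k**2 + 540*k + 252) matches t_k.

Yes. s_k = \frac{k \left(k^{2} + 9 k + 20\right)}{3 \left(k^{3} + 9 k^{2} + 20 k + 12\right)}.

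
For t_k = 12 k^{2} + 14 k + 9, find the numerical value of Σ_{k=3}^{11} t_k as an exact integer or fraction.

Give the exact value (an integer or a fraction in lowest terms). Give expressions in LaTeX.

Σ = 6975

The ratio is (12*k**2 + 38*k + 35)/(12*k**2 + 14*k + 9).
So A=1 and B=1, with C=k**2 + 7*k/6 + 3/4.
Key eq: (1)·f(k+1) = (1)·f(k) + (k**2 + 7*k/6 + 3/4).
Bound: deg f ≤ 3.
Solve for f: f(k) = k*(4*k**2 + k + 4)/12 (degree 3 ≤ 3).
So s_k = (B(k−1)f/C)·t_k = (k*(4*k**2 + k + 4)/(12*k**2 + 14*k + 9))·t_k = k*(4*k**2 + k + 4).
s_(k+1) − s_k = 12*k**2 + 14*k + 9 = t_k.
Sum = s_(12) − s_(3); s_(12) = 7104, s_(3) = 129 ⇒ 6975.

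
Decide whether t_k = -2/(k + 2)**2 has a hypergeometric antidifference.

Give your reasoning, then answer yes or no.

No; the coefficient equations for f are inconsistent.

Compute t_(k+1)/t_k: get (k + 2)**2/(k + 3)**2.
Gosper form: A/B · C(k+1)/C(k) with A=k**2 + 4*k + 4, B=k**2 + 6*k + 9, C=1.
Need (k**2 + 4*k + 4)·f(k+1) − (k**2 + 4*k + 4)·f(k) = 1.
Bound: deg f ≤ 0.
Write f(k) = c0. Then LHS − RHS = -1, requiring -1 = 0: contradictory. No certificate.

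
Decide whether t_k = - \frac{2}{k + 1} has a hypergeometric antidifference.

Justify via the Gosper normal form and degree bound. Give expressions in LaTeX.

No — key equation has no polynomial f.

t_(k+1)/t_k = (k + 1)/(k + 2).
A = k + 1, B = k + 2, C = 1.
Need (k + 1)·f(k+1) − (k + 1)·f(k) = 1.
deg f ≤ 0 (via 1,1,0).
Write f(k) = c0. Then LHS − RHS = -1, requiring -1 = 0: contradictory. No certificate.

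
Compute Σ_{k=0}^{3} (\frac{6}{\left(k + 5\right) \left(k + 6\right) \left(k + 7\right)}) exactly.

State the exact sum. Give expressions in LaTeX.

Σ = 1/15

t_(k+1)/t_k = (k + 5)/(k + 8).
Factor: A=k + 5; B=k + 8; C=1.
Key eq: (k + 5)·f(k+1) = (k + 7)·f(k) + (1).
Degrees (1,1,0) ⇒ d ≤ 2.
A polynomial solution: f(k) = k*(k + 11)/60.
Certificate R = B(k−1)f/C = k*(k + 7)*(k + 11)/60 gives s_k = k*(k + 11)/(10*(k + 5)*(k + 6)).
s_(k+1) − s_k = 6/(k**3 + 18*k**2 + 107*k + 210) = t_k.
Sum = s_(4) − s_(0); s_(4) = 1/15, s_(0) = 0 ⇒ 1/15.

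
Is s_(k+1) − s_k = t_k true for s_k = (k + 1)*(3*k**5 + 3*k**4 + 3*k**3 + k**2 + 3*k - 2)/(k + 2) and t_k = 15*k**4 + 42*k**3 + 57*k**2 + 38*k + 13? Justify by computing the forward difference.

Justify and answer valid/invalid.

Invalid: residual (-12*k**5 - 69*k**4 - 138*k**3 - 151*k**2 - 86*k - 28)/(k**2 + 5*k + 6) ≠ 0.

s_(k+1) = (3*k**6 + 24*k**5 + 81*k**4 + 148*k**3 + 157*k**2 + 93*k + 22)/(k + 3)
s_(k+1) − s_k = (15*k**6 + 105*k**5 + 288*k**4 + 437*k**3 + 394*k**2 + 207*k + 50)/(k**2 + 5*k + 6)
(s_(k+1) − s_k) − t_k = (-12*k**5 - 69*k**4 - 138*k**3 - 151*k**2 - 86*k - 28)/(k**2 + 5*k + 6)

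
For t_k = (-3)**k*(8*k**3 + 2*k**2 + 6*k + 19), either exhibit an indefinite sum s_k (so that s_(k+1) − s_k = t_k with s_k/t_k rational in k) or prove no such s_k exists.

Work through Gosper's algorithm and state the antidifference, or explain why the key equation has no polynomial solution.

s_k = (-3)**k*(-2*k**3 + 4*k**2 - 3*k - 4)

Step 1: r(k) = 3*(-8*k**3 - 26*k**2 - 34*k - 35)/(8*k**3 + 2*k**2 + 6*k + 19).
A = -3, B = 1, C = k**3 + k**2/4 + 3*k/4 + 19/8.
Need (-3)·f(k+1) − (1)·f(k) = k**3 + k**2/4 + 3*k/4 + 19/8.
d = 3 from the (0,0,3) case.
Solve for f: f(k) = -(2*k**3 - 4*k**2 + 3*k + 4)/8 (degree 3 ≤ 3).
R(k) = B(k−1)·f(k)/C(k) = -(2*k**3 - 4*k**2 + 3*k + 4)/(8*k**3 + 2*k**2 + 6*k + 19); s_k = R·t_k = (-3)**k*(-2*k**3 + 4*k**2 - 3*k - 4).
Check: Δs_k = (-3)**k*(8*k**3 + 2*k**2 + 6*k + 19). ✓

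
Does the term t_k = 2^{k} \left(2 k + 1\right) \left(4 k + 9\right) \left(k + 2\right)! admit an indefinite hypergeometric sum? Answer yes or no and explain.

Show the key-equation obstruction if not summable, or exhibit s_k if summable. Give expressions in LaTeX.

The ratio is 2*(k + 3)*(2*k + 3)*(4*k + 13)/((2*k + 1)*(4*k + 9)).
So A=2*k + 6 and B=1, with C=k**2 + 11*k/4 + 9/8.
Set up (2*k + 6)·f(k+1) − (1)·f(k) − (k**2 + 11*k/4 + 9/8) = 0.
deg f ≤ 1 (via 1,0,2).
Coefficient equations give f(k) = (4*k - 3)/8.
Get s_k = R·t_k = 2**k*(4*k - 3)*factorial(k + 2) with R(k) = B(k−1)f(k)/C(k) = (4*k - 3)/((2*k + 1)*(4*k + 9)).
Check: Δs_k = 2**k*(2*k + 1)*(4*k + 9)*factorial(k + 2). ✓

Yes. s_k = 2^{k} \left(4 k - 3\right) \left(k + 2\right)!.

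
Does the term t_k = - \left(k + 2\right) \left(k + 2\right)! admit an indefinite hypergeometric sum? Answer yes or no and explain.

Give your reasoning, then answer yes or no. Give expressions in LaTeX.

t_(k+1)/t_k = (k + 3)**2/(k + 2).
Gosper form: A/B · C(k+1)/C(k) with A=k + 3, B=1, C=k + 2.
f must satisfy (k + 3)·f(k+1) − (1)·f(k) = k + 2.
Degrees (1,0,1) ⇒ d ≤ 0.
Match coefficients ⇒ f(k) = 1.
Then R = B(k−1)f/C = 1/(k + 2), so s_k = R(k)·t_k = -factorial(k + 2).
s_(k+1) − s_k = -(k + 2)*factorial(k + 2) = t_k.

Yes. s_k = - \left(k + 2\right)!.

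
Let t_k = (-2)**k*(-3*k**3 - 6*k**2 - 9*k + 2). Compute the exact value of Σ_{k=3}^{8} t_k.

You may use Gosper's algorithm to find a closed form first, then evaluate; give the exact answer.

Compute t_(k+1)/t_k: get 2*(-3*k**3 - 15*k**2 - 30*k - 16)/(3*k**3 + 6*k**2 + 9*k - 2).
So A=-2 and B=1, with C=k**3 + 2*k**2 + 3*k - 2/3.
Key eq: (-2)·f(k+1) = (1)·f(k) + (k**3 + 2*k**2 + 3*k - 2/3).
Bound: deg f ≤ 3.
Match coefficients ⇒ f(k) = -(k - 1)*(k**2 + k + 2)/3.
Get s_k = R·t_k = (-2)**k*(k**3 + k - 2) with R(k) = B(k−1)f(k)/C(k) = -(k - 1)*(k**2 + k + 2)/(3*k**3 + 6*k**2 + 9*k - 2).
Verify: (-2)**k*(-k**3 - 3*k - 2*(k + 1)**3 + 4) matches t_k.
Telescoping: Σ = s_(9) − s_(3) = -376832 − (-224) = -376608.

Σ = -376608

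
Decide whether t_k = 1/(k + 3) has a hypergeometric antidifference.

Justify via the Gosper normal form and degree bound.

No — the linear system for f has no solution.

Ratio r(k) = (k + 3)/(k + 4).
Take A(k)=k + 3, B(k)=k + 4, C(k)=1.
Key eq: (k + 3)·f(k+1) = (k + 3)·f(k) + (1).
deg f ≤ 0 (via 1,1,0).
Generic f = c0 gives residual -1; -1 = 0 cannot hold, so t_k is not Gosper-summable.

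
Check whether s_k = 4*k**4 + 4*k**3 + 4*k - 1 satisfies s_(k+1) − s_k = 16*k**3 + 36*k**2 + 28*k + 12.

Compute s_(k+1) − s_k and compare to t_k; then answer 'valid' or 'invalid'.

valid; difference matches t_k

s_(k+1) = 4*k + 4*(k + 1)**4 + 4*(k + 1)**3 + 3
s_(k+1) − s_k = 16*k**3 + 36*k**2 + 28*k + 12
(s_(k+1) − s_k) − t_k = 0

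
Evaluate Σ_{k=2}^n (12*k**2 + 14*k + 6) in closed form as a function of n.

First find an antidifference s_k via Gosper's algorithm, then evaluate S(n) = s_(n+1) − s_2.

S(n) = 4*n**3 + 13*n**2 + 15*n - 32

t_(k+1)/t_k = (6*k**2 + 19*k + 16)/(6*k**2 + 7*k + 3).
Gosper form: A/B · C(k+1)/C(k) with A=1, B=1, C=k**2 + 7*k/6 + 1/2.
f must satisfy (1)·f(k+1) − (1)·f(k) = k**2 + 7*k/6 + 1/2.
d = 3 from the (0,0,2) case.
Solving with deg f ≤ 3: f(k) = k*(4*k**2 + k + 1)/12.
Then R = B(k−1)f/C = k*(4*k**2 + k + 1)/(2*(6*k**2 + 7*k + 3)), so s_k = R(k)·t_k = k*(4*k**2 + k + 1).
Δs = 12*k**2 + 14*k + 6, as required.
Σ_(k=2)^n t_k = s_(n+1) − s_(2) = (4*n**3 + 13*n**2 + 15*n + 6) − (38), i.e. 4*n**3 + 13*n**2 + 15*n - 32.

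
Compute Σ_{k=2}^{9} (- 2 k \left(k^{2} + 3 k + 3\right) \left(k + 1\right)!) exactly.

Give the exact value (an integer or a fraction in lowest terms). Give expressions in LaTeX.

Σ = -7823692776

t_(k+1)/t_k = (k + 1)*(k + 2)*(3*k + (k + 1)**2 + 6)/(k*(k**2 + 3*k + 3)).
So A=k + 2 and B=1, with C=k**3 + 3*k**2 + 3*k.
f must satisfy (k + 2)·f(k+1) − (1)·f(k) = k**3 + 3*k**2 + 3*k.
deg f ≤ 2 (via 1,0,3).
Match coefficients ⇒ f(k) = k**2 - 2.
R(k) = B(k−1)·f(k)/C(k) = (k**2 - 2)/(k*(k**2 + 3*k + 3)); s_k = R·t_k = -2*(k**2 - 2)*factorial(k + 1).
Check: Δs_k = -2*k*(k**2 + 3*k + 3)*factorial(k + 1). ✓
Telescoping: Σ = s_(10) − s_(2) = -7823692800 − (-24) = -7823692776.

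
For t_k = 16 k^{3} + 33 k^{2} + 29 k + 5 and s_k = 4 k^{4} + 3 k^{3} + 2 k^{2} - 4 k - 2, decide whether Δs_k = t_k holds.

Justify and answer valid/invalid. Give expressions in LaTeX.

s_(k+1) = 4*k**4 + 19*k**3 + 35*k**2 + 25*k + 3
s_(k+1) − s_k = 16*k**3 + 33*k**2 + 29*k + 5
(s_(k+1) − s_k) − t_k = 0

Valid — Δs_k = t_k.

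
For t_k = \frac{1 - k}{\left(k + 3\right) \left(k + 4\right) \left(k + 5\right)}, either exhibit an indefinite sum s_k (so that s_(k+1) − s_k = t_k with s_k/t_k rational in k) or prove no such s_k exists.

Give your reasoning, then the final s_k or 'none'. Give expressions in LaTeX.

Step 1: r(k) = k*(k + 3)/((k - 1)*(k + 6)).
Take A(k)=k + 3, B(k)=k + 6, C(k)=k - 1.
f must satisfy (k + 3)·f(k+1) − (k + 5)·f(k) = k - 1.
d = 2 from the (1,1,1) case.
Solve for f: f(k) = k*(k - 5)/12 (degree 2 ≤ 2).
Get s_k = R·t_k = k*(5 - k)/(12*(k + 3)*(k + 4)) with R(k) = B(k−1)f(k)/C(k) = k*(k - 5)*(k + 5)/(12*(k - 1)).
Δs = (1 - k)/(k**3 + 12*k**2 + 47*k + 60), as required.

s_k = \frac{k \left(5 - k\right)}{12 \left(k + 3\right) \left(k + 4\right)}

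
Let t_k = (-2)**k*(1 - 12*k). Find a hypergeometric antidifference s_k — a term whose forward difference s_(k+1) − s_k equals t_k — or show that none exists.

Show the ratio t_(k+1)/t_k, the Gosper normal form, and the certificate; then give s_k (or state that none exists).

Ratio r(k) = 2*(-12*k - 11)/(12*k - 1).
A = -2, B = 1, C = k - 1/12.
Solve (-2)·f(k+1) − (1)·f(k) = k - 1/12.
deg f ≤ 1 (via 0,0,1).
A polynomial solution: f(k) = -(4*k - 3)/12.
Certificate R = B(k−1)f/C = -(4*k - 3)/(12*k - 1) gives s_k = (-2)**k*(4*k - 3).
Check: Δs_k = (-2)**k*(1 - 12*k). ✓

s_k = (-2)**k*(4*k - 3)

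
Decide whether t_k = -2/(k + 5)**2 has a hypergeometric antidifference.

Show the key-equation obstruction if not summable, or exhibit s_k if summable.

No — key equation has no polynomial f.

r(k) = (k + 5)**2/(k + 6)**2 after simplifying.
Normal form (A,B,C) = (k**2 + 10*k + 25, k**2 + 12*k + 36, 1).
Need (k**2 + 10*k + 25)·f(k+1) − (k**2 + 10*k + 25)·f(k) = 1.
deg f ≤ 0 (via 2,2,0).
Generic f = c0 gives residual -1; -1 = 0 cannot hold, so t_k is not Gosper-summable.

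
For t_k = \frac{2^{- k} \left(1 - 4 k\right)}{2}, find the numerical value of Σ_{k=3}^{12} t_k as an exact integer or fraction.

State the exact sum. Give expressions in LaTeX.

Σ = -15305/8192

Compute t_(k+1)/t_k: get (4*k + 3)/(2*(4*k - 1)).
Take A(k)=1/2, B(k)=1, C(k)=k - 1/4.
f must satisfy (1/2)·f(k+1) − (1)·f(k) = k - 1/4.
From deg A=0, deg B=0, deg C=1: d=1.
A polynomial solution: f(k) = -(4*k + 3)/2.
Certificate R = B(k−1)f/C = -2*(4*k + 3)/(4*k - 1) gives s_k = (4*k + 3)/2**k.
Verify: (1 - 4*k)/(2*2**k) matches t_k.
Telescoping: Σ = s_(13) − s_(3) = 55/8192 − (15/8) = -15305/8192.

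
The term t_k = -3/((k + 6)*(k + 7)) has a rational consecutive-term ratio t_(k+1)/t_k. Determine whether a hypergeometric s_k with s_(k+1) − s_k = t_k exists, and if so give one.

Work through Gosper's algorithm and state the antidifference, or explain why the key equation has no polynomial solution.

r(k) = (k + 6)/(k + 8) after simplifying.
Normal form (A,B,C) = (k + 6, k + 8, 1).
f must satisfy (k + 6)·f(k+1) − (k + 7)·f(k) = 1.
Degrees (1,1,0) ⇒ d ≤ 1.
Match coefficients ⇒ f(k) = k/6.
Then R = B(k−1)f/C = k*(k + 7)/6, so s_k = R(k)·t_k = -k/(2*k + 12).
Δs = -3/(k**2 + 13*k + 42), as required.

s_k = -k/(2*k + 12)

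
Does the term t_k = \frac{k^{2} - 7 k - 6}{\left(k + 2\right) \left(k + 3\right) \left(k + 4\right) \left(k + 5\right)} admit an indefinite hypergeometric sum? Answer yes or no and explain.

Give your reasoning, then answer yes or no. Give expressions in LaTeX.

Ratio r(k) = (k + 2)*(7*k - (k + 1)**2 + 13)/((k + 6)*(-k**2 + 7*k + 6)).
A = k + 2, B = k + 6, C = k**2 - 7*k - 6.
Need (k + 2)·f(k+1) − (k + 5)·f(k) = k**2 - 7*k - 6.
Bound: deg f ≤ 3.
A polynomial solution: f(k) = -k*(k**2 + 21*k + 14)/12.
Certificate R = B(k−1)f/C = -k*(k + 5)*(k**2 + 21*k + 14)/(12*(k**2 - 7*k - 6)) gives s_k = k*(-k**2 - 21*k - 14)/(12*(k + 2)*(k + 3)*(k + 4)).
Verify: (k**2 - 7*k - 6)/(k**4 + 14*k**3 + 71*k**2 + 154*k + 120) matches t_k.

Yes. s_k = \frac{k \left(- k^{2} - 21 k - 14\right)}{12 \left(k + 2\right) \left(k + 3\right) \left(k + 4\right)}.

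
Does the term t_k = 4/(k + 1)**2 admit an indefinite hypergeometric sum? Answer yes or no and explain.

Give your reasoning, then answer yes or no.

Ratio r(k) = (k + 1)**2/(k + 2)**2.
Normal form (A,B,C) = (k**2 + 2*k + 1, k**2 + 4*k + 4, 1).
Set up (k**2 + 2*k + 1)·f(k+1) − (k**2 + 2*k + 1)·f(k) − (1) = 0.
From deg A=2, deg B=2, deg C=0: d=0.
Write f(k) = c0. Then LHS − RHS = -1, requiring -1 = 0: contradictory. No certificate.

No — key equation has no polynomial f.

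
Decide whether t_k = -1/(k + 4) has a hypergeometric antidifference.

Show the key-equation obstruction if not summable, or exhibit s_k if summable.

No — key equation has no polynomial f.

Ratio r(k) = (k + 4)/(k + 5).
Gosper form: A/B · C(k+1)/C(k) with A=k + 4, B=k + 5, C=1.
Key eq: (k + 4)·f(k+1) = (k + 4)·f(k) + (1).
From deg A=1, deg B=1, deg C=0: d=0.
Put f(k) = c0: A·f(k+1) − B(k−1)·f(k) − C = -1; need -1 = 0 — inconsistent ⇒ no f, not summable.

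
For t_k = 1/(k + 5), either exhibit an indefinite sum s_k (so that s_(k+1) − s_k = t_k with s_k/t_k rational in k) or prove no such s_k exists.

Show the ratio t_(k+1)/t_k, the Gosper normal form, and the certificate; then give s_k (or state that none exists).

t_(k+1)/t_k = (k + 5)/(k + 6).
Take A(k)=k + 5, B(k)=k + 6, C(k)=1.
Set up (k + 5)·f(k+1) − (k + 5)·f(k) − (1) = 0.
deg f ≤ 0 (via 1,1,0).
Put f(k) = c0: A·f(k+1) − B(k−1)·f(k) − C = -1; need -1 = 0 — inconsistent ⇒ no f, not summable.

none — t_k is not Gosper-summable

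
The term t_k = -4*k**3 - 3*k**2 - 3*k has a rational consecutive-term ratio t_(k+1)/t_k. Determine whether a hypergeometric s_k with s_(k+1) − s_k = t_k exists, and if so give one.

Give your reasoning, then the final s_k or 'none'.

s_k = k*(-k**3 + k**2 - k + 1)

Ratio r(k) = (4*k**3 + 15*k**2 + 21*k + 10)/(k*(4*k**2 + 3*k + 3)).
Normal form (A,B,C) = (1, 1, k**3 + 3*k**2/4 + 3*k/4).
Solve (1)·f(k+1) − (1)·f(k) = k**3 + 3*k**2/4 + 3*k/4.
Degrees (0,0,3) ⇒ d ≤ 4.
Coefficient equations give f(k) = k*(k - 1)*(k**2 + 1)/4.
Get s_k = R·t_k = k*(-k**3 + k**2 - k + 1) with R(k) = B(k−1)f(k)/C(k) = (k - 1)*(k**2 + 1)/(4*k**2 + 3*k + 3).
Δs = k*(-4*k**2 - 3*k - 3), as required.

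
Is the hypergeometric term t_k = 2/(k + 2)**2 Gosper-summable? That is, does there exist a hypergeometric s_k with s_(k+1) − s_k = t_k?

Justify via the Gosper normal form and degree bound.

No — key equation has no polynomial f.

Step 1: r(k) = (k + 2)**2/(k + 3)**2.
Normal form (A,B,C) = (k**2 + 4*k + 4, k**2 + 6*k + 9, 1).
f must satisfy (k**2 + 4*k + 4)·f(k+1) − (k**2 + 4*k + 4)·f(k) = 1.
d = 0 from the (2,2,0) case.
f = c0 ⇒ A·f(k+1) − B(k−1)·f(k) − C = -1. The system {-1 = 0} is inconsistent; no antidifference.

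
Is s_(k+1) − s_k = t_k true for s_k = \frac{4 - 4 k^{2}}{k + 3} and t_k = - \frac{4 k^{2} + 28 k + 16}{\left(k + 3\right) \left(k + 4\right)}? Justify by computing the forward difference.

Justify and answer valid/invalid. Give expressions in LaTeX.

s_(k+1) = 4*(1 - (k + 1)**2)/(k + 4)
s_(k+1) − s_k = 4*(-k**2 - 7*k - 4)/(k**2 + 7*k + 12)
(s_(k+1) − s_k) − t_k = 0

Valid — Δs_k = t_k.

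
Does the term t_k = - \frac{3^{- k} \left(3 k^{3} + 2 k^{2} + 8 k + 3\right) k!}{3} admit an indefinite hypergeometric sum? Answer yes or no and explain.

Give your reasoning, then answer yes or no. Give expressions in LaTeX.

The ratio is (3*k**4 + 14*k**3 + 32*k**2 + 37*k + 16)/(3*(3*k**3 + 2*k**2 + 8*k + 3)).
Normal form (A,B,C) = (k/3 + 1/3, 1, k**3 + 2*k**2/3 + 8*k/3 + 1).
f must satisfy (k/3 + 1/3)·f(k+1) − (1)·f(k) = k**3 + 2*k**2/3 + 8*k/3 + 1.
deg f ≤ 2 (via 1,0,3).
Solving with deg f ≤ 2: f(k) = 3*k**2 + 2*k + 1.
Then R = B(k−1)f/C = 3*(3*k**2 + 2*k + 1)/(3*k**3 + 2*k**2 + 8*k + 3), so s_k = R(k)·t_k = -(3*k**2 + 2*k + 1)*factorial(k)/3**k.
Verify: -(3*k**3 + 2*k**2 + 8*k + 3)*factorial(k)/(3*3**k) matches t_k.

Yes. s_k = - 3^{- k} \left(3 k^{2} + 2 k + 1\right) k!.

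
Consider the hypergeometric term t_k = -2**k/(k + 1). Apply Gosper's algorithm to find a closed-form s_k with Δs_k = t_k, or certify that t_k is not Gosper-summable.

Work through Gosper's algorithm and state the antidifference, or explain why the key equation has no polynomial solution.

none (Gosper's algorithm certifies no s_k)

The ratio is 2*(k + 1)/(k + 2).
Take A(k)=2*k + 2, B(k)=k + 2, C(k)=1.
Need (2*k + 2)·f(k+1) − (k + 1)·f(k) = 1.
Bound: deg f ≤ -1.
d = -1 < 0 ⇒ no nonzero polynomial f; not summable.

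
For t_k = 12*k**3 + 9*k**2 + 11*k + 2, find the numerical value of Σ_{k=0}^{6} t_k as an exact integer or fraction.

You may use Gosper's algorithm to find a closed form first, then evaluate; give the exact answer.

Ratio r(k) = (12*k**3 + 45*k**2 + 65*k + 34)/(12*k**3 + 9*k**2 + 11*k + 2).
Factor: A=1; B=1; C=k**3 + 3*k**2/4 + 11*k/12 + 1/6.
Need (1)·f(k+1) − (1)·f(k) = k**3 + 3*k**2/4 + 11*k/12 + 1/6.
d = 4 from the (0,0,3) case.
A polynomial solution: f(k) = k*(3*k**3 - 3*k**2 + 4*k - 2)/12.
Then R = B(k−1)f/C = k*(3*k**3 - 3*k**2 + 4*k - 2)/(12*k**3 + 9*k**2 + 11*k + 2), so s_k = R(k)·t_k = k*(3*k**3 - 3*k**2 + 4*k - 2).
s_(k+1) − s_k = 12*k**3 + 9*k**2 + 11*k + 2 = t_k.
Telescoping: Σ = s_(7) − s_(0) = 6356 − (0) = 6356.

Σ = 6356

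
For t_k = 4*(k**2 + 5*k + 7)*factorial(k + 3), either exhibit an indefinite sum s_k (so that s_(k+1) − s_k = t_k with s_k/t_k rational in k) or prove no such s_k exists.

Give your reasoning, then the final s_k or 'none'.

Ratio r(k) = (k + 4)*(5*k + (k + 1)**2 + 12)/(k**2 + 5*k + 7).
So A=k + 4 and B=1, with C=k**2 + 5*k + 7.
Need (k + 4)·f(k+1) − (1)·f(k) = k**2 + 5*k + 7.
Bound: deg f ≤ 1.
A polynomial solution: f(k) = k + 1.
Certificate R = B(k−1)f/C = (k + 1)/(k**2 + 5*k + 7) gives s_k = 4*(k + 1)*factorial(k + 3).
Verify: 4*(k**2 + 5*k + 7)*factorial(k + 3) matches t_k.

s_k = 4*(k + 1)*factorial(k + 3)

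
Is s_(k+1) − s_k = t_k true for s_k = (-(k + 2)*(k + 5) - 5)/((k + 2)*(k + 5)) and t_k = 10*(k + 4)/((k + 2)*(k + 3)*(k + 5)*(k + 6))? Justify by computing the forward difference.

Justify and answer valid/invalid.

Valid: the claim telescopes to t_k.

s_(k+1) = (-(k + 3)*(k + 6) - 5)/((k + 3)*(k + 6))
s_(k+1) − s_k = 10*(k + 4)/(k**4 + 16*k**3 + 91*k**2 + 216*k + 180)
(s_(k+1) − s_k) − t_k = 0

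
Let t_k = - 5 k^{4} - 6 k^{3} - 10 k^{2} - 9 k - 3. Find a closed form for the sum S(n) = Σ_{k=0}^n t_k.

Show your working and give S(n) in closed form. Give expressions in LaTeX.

Ratio r(k) = (5*k**4 + 26*k**3 + 58*k**2 + 67*k + 33)/(5*k**4 + 6*k**3 + 10*k**2 + 9*k + 3).
Gosper form: A/B · C(k+1)/C(k) with A=1, B=1, C=k**4 + 6*k**3/5 + 2*k**2 + 9*k/5 + 3/5.
Need (1)·f(k+1) − (1)·f(k) = k**4 + 6*k**3/5 + 2*k**2 + 9*k/5 + 3/5.
Degrees (0,0,4) ⇒ d ≤ 5.
Match coefficients ⇒ f(k) = k**2*(k**3 - k**2 + 2*k + 1)/5.
Then R = B(k−1)f/C = k**2*(k**3 - k**2 + 2*k + 1)/(5*k**4 + 6*k**3 + 10*k**2 + 9*k + 3), so s_k = R(k)·t_k = k**2*(-k**3 + k**2 - 2*k - 1).
Check: Δs_k = -5*k**4 - 6*k**3 - 10*k**2 - 9*k - 3. ✓
Evaluate: s_(n+1) = -n**5 - 4*n**4 - 8*n**3 - 11*n**2 - 9*n - 3; subtract s_(0) = 0 ⇒ S(n) = -n**5 - 4*n**4 - 8*n**3 - 11*n**2 - 9*n - 3.

S(n) = - n^{5} - 4 n^{4} - 8 n^{3} - 11 n^{2} - 9 n - 3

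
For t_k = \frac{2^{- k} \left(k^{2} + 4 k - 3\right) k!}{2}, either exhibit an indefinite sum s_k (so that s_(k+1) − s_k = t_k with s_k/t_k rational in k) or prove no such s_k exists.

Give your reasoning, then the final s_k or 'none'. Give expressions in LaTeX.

s_k = 2^{- k} \left(k + 4\right) k!

Compute t_(k+1)/t_k: get (k + 1)*(4*k + (k + 1)**2 + 1)/(2*(k**2 + 4*k - 3)).
Factor: A=k/2 + 1/2; B=1; C=k**2 + 4*k - 3.
Set up (k/2 + 1/2)·f(k+1) − (1)·f(k) − (k**2 + 4*k - 3) = 0.
Degrees (1,0,2) ⇒ d ≤ 1.
Coefficient equations give f(k) = 2*(k + 4).
R(k) = B(k−1)·f(k)/C(k) = 2*(k + 4)/(k**2 + 4*k - 3); s_k = R·t_k = (k + 4)*factorial(k)/2**k.
s_(k+1) − s_k = (k**2 + 4*k - 3)*factorial(k)/(2*2**k) = t_k.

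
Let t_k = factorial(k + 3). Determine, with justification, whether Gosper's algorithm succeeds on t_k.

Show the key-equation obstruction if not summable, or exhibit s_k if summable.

The ratio is k + 4.
So A=k + 4 and B=1, with C=1.
f must satisfy (k + 4)·f(k+1) − (1)·f(k) = 1.
Degrees (1,0,0) ⇒ d ≤ -1.
d = -1 < 0 ⇒ no nonzero polynomial f; not summable.

No. Not Gosper-summable.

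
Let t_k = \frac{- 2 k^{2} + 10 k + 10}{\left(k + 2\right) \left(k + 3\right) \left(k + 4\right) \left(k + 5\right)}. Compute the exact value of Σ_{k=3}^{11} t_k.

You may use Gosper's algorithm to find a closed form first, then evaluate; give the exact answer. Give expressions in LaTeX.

t_(k+1)/t_k = (k**3 - k**2 - 15*k - 18)/(k**3 + k**2 - 35*k - 30).
Normal form (A,B,C) = (k + 2, k + 6, k**2 - 5*k - 5).
Set up (k + 2)·f(k+1) − (k + 5)·f(k) − (k**2 - 5*k - 5) = 0.
Bound: deg f ≤ 3.
A polynomial solution: f(k) = -k*(k**2 + 33*k + 26)/24.
Then R = B(k−1)f/C = -k*(k + 5)*(k**2 + 33*k + 26)/(24*(k**2 - 5*k - 5)), so s_k = R(k)·t_k = k*(k**2 + 33*k + 26)/(12*(k + 2)*(k + 3)*(k + 4)).
s_(k+1) − s_k = 2*(-k**2 + 5*k + 5)/(k**4 + 14*k**3 + 71*k**2 + 154*k + 120) = t_k.
Telescoping: Σ = s_(12) − s_(3) = 283/1680 − (67/420) = 1/112.

Σ = 1/112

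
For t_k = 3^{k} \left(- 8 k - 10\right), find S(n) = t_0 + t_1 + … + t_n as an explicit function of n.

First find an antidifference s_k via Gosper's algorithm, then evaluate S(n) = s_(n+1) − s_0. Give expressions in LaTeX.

S(n) = - 12 \cdot 3^{n} n - 9 \cdot 3^{n} - 1

r(k) = 3*(4*k + 9)/(4*k + 5) after simplifying.
Gosper form: A/B · C(k+1)/C(k) with A=3, B=1, C=k + 5/4.
Solve (3)·f(k+1) − (1)·f(k) = k + 5/4.
From deg A=0, deg B=0, deg C=1: d=1.
Solve for f: f(k) = (4*k - 1)/8 (degree 1 ≤ 1).
So s_k = (B(k−1)f/C)·t_k = ((4*k - 1)/(2*(4*k + 5)))·t_k = 3**k*(1 - 4*k).
Δs = 3**k*(-8*k - 10), as required.
Telescope: S(n) = s_(n+1) − s_(0) = 3**(n + 1)*(-4*n - 3) − (1) = -12*3**n*n - 9*3**n - 1.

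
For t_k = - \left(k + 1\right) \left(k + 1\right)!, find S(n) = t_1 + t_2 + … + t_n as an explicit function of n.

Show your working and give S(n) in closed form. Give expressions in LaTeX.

Step 1: r(k) = (k + 2)**2/(k + 1).
A = k + 2, B = 1, C = k + 1.
Need (k + 2)·f(k+1) − (1)·f(k) = k + 1.
Bound: deg f ≤ 0.
A polynomial solution: f(k) = 1.
So s_k = (B(k−1)f/C)·t_k = (1/(k + 1))·t_k = -factorial(k + 1).
Δs = -(k + 1)*factorial(k + 1), as required.
Evaluate: s_(n+1) = -factorial(n + 2); subtract s_(1) = -2 ⇒ S(n) = 2 - factorial(n + 2).

S(n) = 2 - \left(n + 2\right)!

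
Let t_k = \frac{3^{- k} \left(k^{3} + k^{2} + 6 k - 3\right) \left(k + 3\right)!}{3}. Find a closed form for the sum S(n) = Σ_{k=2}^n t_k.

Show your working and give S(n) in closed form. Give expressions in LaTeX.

t_(k+1)/t_k = (k + 4)*(6*k + (k + 1)**3 + (k + 1)**2 + 3)/(3*(k**3 + k**2 + 6*k - 3)).
Take A(k)=k/3 + 4/3, B(k)=1, C(k)=k**3 + k**2 + 6*k - 3.
Solve (k/3 + 4/3)·f(k+1) − (1)·f(k) = k**3 + k**2 + 6*k - 3.
d = 2 from the (1,0,3) case.
Coefficient equations give f(k) = 3*(k - 1)**2.
Certificate R = B(k−1)f/C = 3*(k - 1)**2/(k**3 + k**2 + 6*k - 3) gives s_k = (k - 1)**2*factorial(k + 3)/3**k.
Verify: (k**3 + k**2 + 6*k - 3)*factorial(k + 3)/(3*3**k) matches t_k.
Evaluate: s_(n+1) = 3**(-n - 1)*n**2*factorial(n + 4); subtract s_(2) = 40/3 ⇒ S(n) = -40/3 + n**2*factorial(n + 4)/(3*3**n).

S(n) = - \frac{40}{3} + \frac{3^{- n} n^{2} \left(n + 4\right)!}{3}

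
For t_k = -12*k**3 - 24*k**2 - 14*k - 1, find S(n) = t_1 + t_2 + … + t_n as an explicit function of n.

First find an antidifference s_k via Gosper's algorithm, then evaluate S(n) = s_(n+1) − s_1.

S(n) = n*(-3*n**3 - 14*n**2 - 22*n - 12)

r(k) = (12*k**3 + 60*k**2 + 98*k + 51)/(12*k**3 + 24*k**2 + 14*k + 1) after simplifying.
Normal form (A,B,C) = (1, 1, k**3 + 2*k**2 + 7*k/6 + 1/12).
Key eq: (1)·f(k+1) = (1)·f(k) + (k**3 + 2*k**2 + 7*k/6 + 1/12).
d = 4 from the (0,0,3) case.
Coefficient equations give f(k) = k*(3*k**3 + 2*k**2 - 2*k - 2)/12.
Certificate R = B(k−1)f/C = k*(3*k**3 + 2*k**2 - 2*k - 2)/(12*k**3 + 24*k**2 + 14*k + 1) gives s_k = k*(-3*k**3 - 2*k**2 + 2*k + 2).
s_(k+1) − s_k = -12*k**3 - 24*k**2 - 14*k - 1 = t_k.
Telescope: S(n) = s_(n+1) − s_(1) = -3*n**4 - 14*n**3 - 22*n**2 - 12*n - 1 − (-1) = n*(-3*n**3 - 14*n**2 - 22*n - 12).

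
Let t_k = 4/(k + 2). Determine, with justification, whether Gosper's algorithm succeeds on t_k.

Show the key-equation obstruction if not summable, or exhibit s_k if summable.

No — the linear system for f has no solution.

t_(k+1)/t_k = (k + 2)/(k + 3).
Take A(k)=k + 2, B(k)=k + 3, C(k)=1.
Need (k + 2)·f(k+1) − (k + 2)·f(k) = 1.
Bound: deg f ≤ 0.
Write f(k) = c0. Then LHS − RHS = -1, requiring -1 = 0: contradictory. No certificate.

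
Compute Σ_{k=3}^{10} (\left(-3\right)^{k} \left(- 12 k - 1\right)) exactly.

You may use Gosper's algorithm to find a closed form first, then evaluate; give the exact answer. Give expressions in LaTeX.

Σ = -5491368

Compute t_(k+1)/t_k: get 3*(-12*k - 13)/(12*k + 1).
Factor: A=-3; B=1; C=k + 1/12.
Need (-3)·f(k+1) − (1)·f(k) = k + 1/12.
deg f ≤ 1 (via 0,0,1).
Match coefficients ⇒ f(k) = -(3*k - 2)/12.
Get s_k = R·t_k = (-3)**k*(3*k - 2) with R(k) = B(k−1)f(k)/C(k) = -(3*k - 2)/(12*k + 1).
Δs = (-3)**k*(-12*k - 1), as required.
Evaluate s at k=11 and k=3: -5491557 and -189; difference -5491368.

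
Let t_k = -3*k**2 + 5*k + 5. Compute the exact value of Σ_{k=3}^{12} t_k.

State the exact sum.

Σ = -1510

The ratio is (3*k**2 + k - 7)/(3*k**2 - 5*k - 5).
A = 1, B = 1, C = k**2 - 5*k/3 - 5/3.
Solve (1)·f(k+1) − (1)·f(k) = k**2 - 5*k/3 - 5/3.
deg f ≤ 3 (via 0,0,2).
Coefficient equations give f(k) = k*(k**2 - 4*k - 2)/3.
Get s_k = R·t_k = k*(-k**2 + 4*k + 2) with R(k) = B(k−1)f(k)/C(k) = k*(k**2 - 4*k - 2)/(3*k**2 - 5*k - 5).
Check: Δs_k = -3*k**2 + 5*k + 5. ✓
Evaluate s at k=13 and k=3: -1495 and 15; difference -1510.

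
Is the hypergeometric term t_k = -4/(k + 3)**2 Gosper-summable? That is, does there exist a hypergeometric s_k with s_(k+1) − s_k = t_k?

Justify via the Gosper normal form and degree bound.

t_(k+1)/t_k = (k + 3)**2/(k + 4)**2.
Normal form (A,B,C) = (k**2 + 6*k + 9, k**2 + 8*k + 16, 1).
f must satisfy (k**2 + 6*k + 9)·f(k+1) − (k**2 + 6*k + 9)·f(k) = 1.
Bound: deg f ≤ 0.
Put f(k) = c0: A·f(k+1) − B(k−1)·f(k) − C = -1; need -1 = 0 — inconsistent ⇒ no f, not summable.

No — the linear system for f has no solution.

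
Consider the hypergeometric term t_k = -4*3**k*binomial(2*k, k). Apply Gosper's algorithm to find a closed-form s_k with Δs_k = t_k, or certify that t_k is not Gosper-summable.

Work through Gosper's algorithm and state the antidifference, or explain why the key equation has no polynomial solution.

none (Gosper's algorithm certifies no s_k)

Compute t_(k+1)/t_k: get 6*(2*k + 1)/(k + 1).
Gosper form: A/B · C(k+1)/C(k) with A=12*k + 6, B=k + 1, C=1.
Solve (12*k + 6)·f(k+1) − (k)·f(k) = 1.
Degrees (1,1,0) ⇒ d ≤ -1.
Negative degree bound (-1): no f exists, t_k not Gosper-summable.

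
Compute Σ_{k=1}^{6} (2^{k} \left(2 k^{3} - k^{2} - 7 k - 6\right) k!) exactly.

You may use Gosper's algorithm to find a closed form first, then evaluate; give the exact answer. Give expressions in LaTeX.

Compute t_(k+1)/t_k: get 2*(2*k**4 + 7*k**3 + 2*k**2 - 15*k - 12)/(2*k**3 - k**2 - 7*k - 6).
Take A(k)=2*k + 2, B(k)=1, C(k)=k**3 - k**2/2 - 7*k/2 - 3.
Key eq: (2*k + 2)·f(k+1) = (1)·f(k) + (k**3 - k**2/2 - 7*k/2 - 3).
From deg A=1, deg B=0, deg C=3: d=2.
A polynomial solution: f(k) = (k**2 - 3*k - 2)/2.
Then R = B(k−1)f/C = (k**2 - 3*k - 2)/(2*k**3 - k**2 - 7*k - 6), so s_k = R(k)·t_k = 2**k*(k**2 - 3*k - 2)*factorial(k).
s_(k+1) − s_k = 2**k*(2*k**3 - k**2 - 7*k - 6)*factorial(k) = t_k.
Sum = s_(7) − s_(1); s_(7) = 16773120, s_(1) = -8 ⇒ 16773128.

Σ = 16773128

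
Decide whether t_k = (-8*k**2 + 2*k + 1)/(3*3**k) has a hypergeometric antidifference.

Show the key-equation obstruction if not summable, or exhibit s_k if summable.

Yes. s_k = (4*k**2 + 3*k + 3)/3**k.

r(k) = (8*k**2 + 14*k + 5)/(3*(8*k**2 - 2*k - 1)) after simplifying.
Normal form (A,B,C) = (1/3, 1, k**2 - k/4 - 1/8).
f must satisfy (1/3)·f(k+1) − (1)·f(k) = k**2 - k/4 - 1/8.
deg f ≤ 2 (via 0,0,2).
Match coefficients ⇒ f(k) = -3*(4*k**2 + 3*k + 3)/8.
Certificate R = B(k−1)f/C = -3*(4*k**2 + 3*k + 3)/((2*k - 1)*(4*k + 1)) gives s_k = (4*k**2 + 3*k + 3)/3**k.
Δs = (-8*k**2 + 2*k + 1)/(3*3**k), as required.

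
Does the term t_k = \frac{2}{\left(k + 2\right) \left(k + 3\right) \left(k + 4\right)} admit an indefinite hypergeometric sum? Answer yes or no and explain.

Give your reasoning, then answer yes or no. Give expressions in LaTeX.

The ratio is (k + 2)/(k + 5).
Gosper form: A/B · C(k+1)/C(k) with A=k + 2, B=k + 5, C=1.
f must satisfy (k + 2)·f(k+1) − (k + 4)·f(k) = 1.
d = 2 from the (1,1,0) case.
Solve for f: f(k) = k*(k + 5)/12 (degree 2 ≤ 2).
So s_k = (B(k−1)f/C)·t_k = (k*(k + 4)*(k + 5)/12)·t_k = k*(k + 5)/(6*(k + 2)*(k + 3)).
Δs = 2/(k**3 + 9*k**2 + 26*k + 24), as required.

Yes. s_k = \frac{k \left(k + 5\right)}{6 \left(k + 2\right) \left(k + 3\right)}.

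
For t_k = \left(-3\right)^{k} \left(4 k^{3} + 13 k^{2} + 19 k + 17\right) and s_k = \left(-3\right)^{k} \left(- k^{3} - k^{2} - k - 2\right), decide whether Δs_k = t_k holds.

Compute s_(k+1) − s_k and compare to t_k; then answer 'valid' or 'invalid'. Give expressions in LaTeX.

Valid: the claim telescopes to t_k.

s_(k+1) = 3*(-3)**k*(k**3 + 4*k**2 + 6*k + 5)
s_(k+1) − s_k = (-3)**k*(4*k**3 + 13*k**2 + 19*k + 17)
(s_(k+1) − s_k) − t_k = 0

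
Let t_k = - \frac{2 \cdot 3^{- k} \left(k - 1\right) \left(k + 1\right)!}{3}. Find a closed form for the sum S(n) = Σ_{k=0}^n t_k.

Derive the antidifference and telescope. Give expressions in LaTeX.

S(n) = 2 - \frac{2 \cdot 3^{- n} \left(n + 2\right)!}{3}

r(k) = k*(k + 2)/(3*(k - 1)) after simplifying.
Normal form (A,B,C) = (k/3 + 2/3, 1, k - 1).
Key eq: (k/3 + 2/3)·f(k+1) = (1)·f(k) + (k - 1).
d = 0 from the (1,0,1) case.
Coefficient equations give f(k) = 3.
Then R = B(k−1)f/C = 3/(k - 1), so s_k = R(k)·t_k = -2*factorial(k + 1)/3**k.
s_(k+1) − s_k = -2*(k - 1)*factorial(k + 1)/(3*3**k) = t_k.
Evaluate: s_(n+1) = -2*3**(-n - 1)*factorial(n + 2); subtract s_(0) = -2 ⇒ S(n) = 2 - 2*factorial(n + 2)/(3*3**n).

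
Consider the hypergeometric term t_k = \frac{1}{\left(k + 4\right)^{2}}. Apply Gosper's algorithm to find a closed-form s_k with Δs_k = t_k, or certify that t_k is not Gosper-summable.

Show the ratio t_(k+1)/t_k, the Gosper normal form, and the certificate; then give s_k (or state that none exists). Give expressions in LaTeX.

no hypergeometric antidifference exists

r(k) = (k + 4)**2/(k + 5)**2 after simplifying.
Gosper form: A/B · C(k+1)/C(k) with A=k**2 + 8*k + 16, B=k**2 + 10*k + 25, C=1.
Solve (k**2 + 8*k + 16)·f(k+1) − (k**2 + 8*k + 16)·f(k) = 1.
From deg A=2, deg B=2, deg C=0: d=0.
Generic f = c0 gives residual -1; -1 = 0 cannot hold, so t_k is not Gosper-summable.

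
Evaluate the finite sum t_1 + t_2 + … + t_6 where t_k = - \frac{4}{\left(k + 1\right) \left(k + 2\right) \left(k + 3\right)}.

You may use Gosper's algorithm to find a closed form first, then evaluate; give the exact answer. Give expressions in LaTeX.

Σ = -11/36

Ratio r(k) = (k + 1)/(k + 4).
Gosper form: A/B · C(k+1)/C(k) with A=k + 1, B=k + 4, C=1.
Set up (k + 1)·f(k+1) − (k + 3)·f(k) − (1) = 0.
Degrees (1,1,0) ⇒ d ≤ 2.
Match coefficients ⇒ f(k) = k*(k + 3)/4.
Get s_k = R·t_k = k*(-k - 3)/((k + 1)*(k + 2)) with R(k) = B(k−1)f(k)/C(k) = k*(k + 3)**2/4.
Δs = -4/(k**3 + 6*k**2 + 11*k + 6), as required.
Σ_(k=1)^(6) t_k = s_(7) − s_(1) = -35/36 − (-2/3) = -11/36.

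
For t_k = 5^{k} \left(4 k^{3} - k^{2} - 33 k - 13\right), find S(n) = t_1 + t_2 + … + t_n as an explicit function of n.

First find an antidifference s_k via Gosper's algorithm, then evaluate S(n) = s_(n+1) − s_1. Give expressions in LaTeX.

Ratio r(k) = 5*(4*k**3 + 11*k**2 - 23*k - 43)/(4*k**3 - k**2 - 33*k - 13).
Normal form (A,B,C) = (5, 1, k**3 - k**2/4 - 33*k/4 - 13/4).
Set up (5)·f(k+1) − (1)·f(k) − (k**3 - k**2/4 - 33*k/4 - 13/4) = 0.
d = 3 from the (0,0,3) case.
Solve for f: f(k) = (k + 1)*(k**2 - 5*k + 3)/4 (degree 3 ≤ 3).
Then R = B(k−1)f/C = (k + 1)*(k**2 - 5*k + 3)/(4*k**3 - k**2 - 33*k - 13), so s_k = R(k)·t_k = 5**k*(k**3 - 4*k**2 - 2*k + 3).
Δs = 5**k*(4*k**3 - k**2 - 33*k - 13), as required.
Telescope: S(n) = s_(n+1) − s_(1) = 5**(n + 1)*(n**3 - n**2 - 7*n - 2) − (-10) = 5*5**n*n**3 - 5*5**n*n**2 - 35*5**n*n - 10*5**n + 10.

S(n) = 5 \cdot 5^{n} n^{3} - 5 \cdot 5^{n} n^{2} - 35 \cdot 5^{n} n - 10 \cdot 5^{n} + 10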